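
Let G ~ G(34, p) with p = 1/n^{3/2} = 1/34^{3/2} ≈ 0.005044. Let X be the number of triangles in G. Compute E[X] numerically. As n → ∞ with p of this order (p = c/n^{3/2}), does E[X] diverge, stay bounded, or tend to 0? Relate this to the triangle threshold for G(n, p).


Number of potential triangles: C(34, 3) = 5984.
Each occurs with probability p³ ≈ (0.005044)³ ≈ 1.283349e-07.
By linearity: E[X] = C(34, 3)·p³ ≈ 5984 · 1.283349e-07 ≈ 0.0008.
Since α = 3/2 > 1, p = c/n^{3/2} = o(1/n) is below the triangle threshold p ~ 1/n. Asymptotically E[X] ~ (c³/6)·n^{3(1−α)} = (1³/6)·n^{-1.5} → 0, so by Markov's inequality G has no triangles w.h.p.

E[X] ≈ 0.0008; in regime p = Θ(1/n^{3/2}) E[X] tends to 0 (below the triangle threshold p ~ 1/n).


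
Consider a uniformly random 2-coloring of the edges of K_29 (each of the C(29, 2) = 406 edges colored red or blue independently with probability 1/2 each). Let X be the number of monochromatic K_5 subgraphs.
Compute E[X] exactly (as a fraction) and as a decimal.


Let X = Σ_S X_S over the C(29, 5) = 118755 subsets S of size 5, where X_S = 1 if the K_5 on S is monochromatic.
For a fixed S, the K_5 on S has C(5, 2) = 10 edges. P[all 10 edges red] = (1/2)^10, and likewise for blue, so P[monochromatic] = 2·(1/2)^10 = 2^{1 − 10} = 1/512.
By linearity: E[X] = C(29, 5) · 2^{1 − 10} = 118755 · 1/512 = 118755/512.
Numerically: E[X] ≈ 231.9434.

E[X] = C(29,5)·2^(1−C(5,2)) = 118755/512 ≈ 231.9434.


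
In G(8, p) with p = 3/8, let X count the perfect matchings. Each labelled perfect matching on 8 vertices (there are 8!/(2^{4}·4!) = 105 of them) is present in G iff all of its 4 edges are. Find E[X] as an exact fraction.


K_8 has 8!/(2^{4}·4!) = 105 labelled perfect matchings.
For each such perfect matching H, let X_H = 1 if all 4 edges of H are present in G. Then P[X_H = 1] = p^{4} = (3/8)^{4} = 81/4096.
Summing the indicators: E[X] = Σ_H E[X_H] = 105 · p^{4} = 105 · 81/4096 = 8505/4096.
Numerically: E[X] ≈ 2.0764.

E[X] = 105 · (3/8)^{4} = 8505/4096 ≈ 2.0764.


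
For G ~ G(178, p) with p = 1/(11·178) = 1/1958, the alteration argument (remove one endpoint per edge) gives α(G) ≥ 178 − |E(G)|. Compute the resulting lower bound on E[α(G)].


E[|E(G)|] = C(178, 2)·p = 15753 · (1/1958) = 177/22.
E[α(G)] ≥ n − E[|E(G)|] = 178 − 177/22 = 3739/22.
Numerically: ≈ 169.95455.
(This is only a lower bound; the true E[α(G)] may be larger.)

E[α(G)] ≥ 3739/22 ≈ 169.95455.


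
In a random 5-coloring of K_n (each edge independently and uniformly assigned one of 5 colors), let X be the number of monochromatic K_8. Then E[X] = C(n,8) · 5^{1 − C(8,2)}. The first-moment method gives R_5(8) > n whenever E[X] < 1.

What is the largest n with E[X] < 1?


We need C(n, 8) · 5^{1 − 28} < 1, i.e. C(n, 8) < 5^{28 − 1} = 7450580596923828125.
Check values of n near the boundary:
  n = 857: C(857, 8) = 6983854138365964575; 6983854138365964575 < 7450580596923828125? YES
  n = 858: C(858, 8) = 7049584530256467771; 7049584530256467771 < 7450580596923828125? YES
  n = 859: C(859, 8) = 7115855595170747139; 7115855595170747139 < 7450580596923828125? YES
  n = 860: C(860, 8) = 7182671140665308145; 7182671140665308145 < 7450580596923828125? YES
  n = 861: C(861, 8) = 7250034996615275865; 7250034996615275865 < 7450580596923828125? YES
  n = 862: C(862, 8) = 7317951015318931845; 7317951015318931845 < 7450580596923828125? YES
  n = 863: C(863, 8) = 7386423071602617757; 7386423071602617757 < 7450580596923828125? YES
  n = 864: C(864, 8) = 7455455062926006708; 7455455062926006708 < 7450580596923828125? NO
  n = 865: C(865, 8) = 7525050909487743060; 7525050909487743060 < 7450580596923828125? NO
  n = 866: C(866, 8) = 7595214554331451620; 7595214554331451620 < 7450580596923828125? NO
The largest n with C(n, 8) < 7450580596923828125 is n = 863 (where E[X] = 7386423071602617757/7450580596923828125 ≈ 0.99139). Hence R_5(8) > 863, i.e. R_5(8) ≥ 864.

Largest n = 863; hence R_5(8) > 863.


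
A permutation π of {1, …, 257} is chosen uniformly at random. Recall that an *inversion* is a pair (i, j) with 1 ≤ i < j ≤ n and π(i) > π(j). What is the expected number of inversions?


Write X = Σ X_I over the C(257, 2) = 32896 pairs i < j, with X_I the indicator of one inversion.
There are 32896 indicators.
For each fixed pair i < j, the values π(i) and π(j) are two distinct elements of {1, …, 257} in uniformly random order; by symmetry P[π(i) > π(j)] = 1/2.
By linearity: E[X] = 32896 · (1/2) = C(257, 2) · (1/2) = 32896/2 = 16448 ≈ 16448.00000.

E[X] = 16448 = 16448.00000.


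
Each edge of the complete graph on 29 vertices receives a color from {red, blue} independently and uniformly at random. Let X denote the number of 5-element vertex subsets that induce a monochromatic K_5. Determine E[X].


Let X = Σ_S X_S over the C(29, 5) = 118755 subsets S of size 5, where X_S = 1 if the K_5 on S is monochromatic.
For a fixed S, the K_5 on S has C(5, 2) = 10 edges. P[all 10 edges red] = (1/2)^10, and likewise for blue, so P[monochromatic] = 2·(1/2)^10 = 2^{1 − 10} = 1/512.
By linearity: E[X] = C(29, 5) · 2^{1 − 10} = 118755 · 1/512 = 118755/512.
Numerically: E[X] ≈ 231.943359.

E[X] = C(29,5)·2^(1−C(5,2)) = 118755/512 ≈ 231.943359.


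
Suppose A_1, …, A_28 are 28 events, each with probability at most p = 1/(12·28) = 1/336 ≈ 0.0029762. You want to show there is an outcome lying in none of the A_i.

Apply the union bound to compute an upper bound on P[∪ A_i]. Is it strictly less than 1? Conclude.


Union bound: P[∪_{i=1}^{28} A_i] ≤ Σ_i P[A_i] ≤ 28·p = 28·(1/336) = 1/12.
Numerically: 1/12 ≈ 0.0833333.
Is 1/12 < 1? YES.
Since P[∪ A_i] ≤ 1/12 < 1, the complement has P[∩ A_i^c] ≥ 1 − 1/12 = 11/12 > 0, so some outcome avoids every A_i.

28·p = 1/12 ≈ 0.0833333; existence CERTIFIED by the union bound.


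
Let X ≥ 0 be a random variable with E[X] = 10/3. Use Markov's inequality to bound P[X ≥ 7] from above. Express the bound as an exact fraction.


μ = E[X] = 10/3, a = 7.
Markov: P[X ≥ 7] ≤ μ/a = (10/3)/7 = 10/21.
Numerically: ≈ 0.47619.
(Since a = 7 > μ = 3.33333, the bound 10/21 is < 1 and informative.)

P[X ≥ 7] ≤ 10/21 ≈ 0.47619.


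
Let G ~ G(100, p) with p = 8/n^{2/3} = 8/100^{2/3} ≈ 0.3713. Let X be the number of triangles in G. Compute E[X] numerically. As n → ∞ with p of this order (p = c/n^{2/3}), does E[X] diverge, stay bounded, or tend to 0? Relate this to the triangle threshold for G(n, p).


Number of potential triangles: C(100, 3) = 161700.
Each occurs with probability p³ ≈ (0.3713)³ ≈ 5.120000e-02.
By linearity: E[X] = C(100, 3)·p³ ≈ 161700 · 5.120000e-02 ≈ 8279.0400.
Since α = 2/3 < 1, p = c/n^{2/3} ≫ 1/n is above the triangle threshold p ~ 1/n. Asymptotically E[X] ~ (c³/6)·n^{3(1−α)} = (8³/6)·n^{1} → ∞; triangles are abundant w.h.p.

E[X] ≈ 8279.0400; in regime p = Θ(1/n^{2/3}) E[X] diverges (above the triangle threshold p ~ 1/n).


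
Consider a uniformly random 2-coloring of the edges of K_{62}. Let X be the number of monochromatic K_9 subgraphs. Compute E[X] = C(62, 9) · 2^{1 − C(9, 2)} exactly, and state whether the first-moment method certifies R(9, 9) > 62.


E[X] = C(62, 9) · 2^{1 − 36} = 20286591270 · 2^{−35} = 20286591270/34359738368.
As a reduced fraction: E[X] = 10143295635/17179869184 ≈ 0.590.
Is E[X] < 1? YES.
Since E[X] < 1, there exists a 2-coloring of K_{62} with no monochromatic K_9; hence R(9, 9) > 62.

E[X] = 10143295635/17179869184 ≈ 0.590; E[X] < 1, so R(9, 9) > 62.


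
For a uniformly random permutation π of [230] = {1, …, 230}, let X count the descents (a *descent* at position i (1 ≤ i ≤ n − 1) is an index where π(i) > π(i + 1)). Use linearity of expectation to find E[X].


Write X = Σ X_I over i = 1, …, 229, with X_I the indicator of one descent.
There are 229 indicators.
For each fixed i, the pair (π(i), π(i+1)) is a uniformly random ordered pair of distinct values from {1, …, 230}; by symmetry P[π(i) > π(i+1)] = 1/2.
By linearity: E[X] = 229 · (1/2) = (230 − 1) · (1/2) = 229/2 ≈ 114.50000.

E[X] = 229/2 = 114.50000.


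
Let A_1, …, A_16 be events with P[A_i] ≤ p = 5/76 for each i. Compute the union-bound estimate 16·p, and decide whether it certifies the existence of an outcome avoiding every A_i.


Union bound: P[∪_{i=1}^{16} A_i] ≤ Σ_i P[A_i] ≤ 16·p = 16·(5/76) = 20/19.
Numerically: 20/19 ≈ 1.053.
Is 20/19 < 1? NO.
Since the bound 20/19 is ≥ 1, the union bound is uninformative here; it does NOT by itself certify existence.

16·p = 20/19 ≈ 1.053; existence NOT certified by the union bound.


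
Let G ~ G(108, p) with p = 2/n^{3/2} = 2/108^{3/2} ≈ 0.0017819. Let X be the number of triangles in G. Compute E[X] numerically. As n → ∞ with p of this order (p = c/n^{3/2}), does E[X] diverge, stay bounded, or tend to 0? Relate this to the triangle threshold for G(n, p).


Number of potential triangles: C(108, 3) = 204156.
Each occurs with probability p³ ≈ (0.0017819)³ ≈ 5.6582624e-09.
By linearity: E[X] = C(108, 3)·p³ ≈ 204156 · 5.6582624e-09 ≈ 0.00116.
Since α = 3/2 > 1, p = c/n^{3/2} = o(1/n) is below the triangle threshold p ~ 1/n. Asymptotically E[X] ~ (c³/6)·n^{3(1−α)} = (2³/6)·n^{-1.5} → 0, so by Markov's inequality G has no triangles w.h.p.

E[X] ≈ 0.00116; in regime p = Θ(1/n^{3/2}) E[X] tends to 0 (below the triangle threshold p ~ 1/n).


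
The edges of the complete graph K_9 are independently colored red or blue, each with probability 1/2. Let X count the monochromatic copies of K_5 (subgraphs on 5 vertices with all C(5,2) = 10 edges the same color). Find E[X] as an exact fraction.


Let X = Σ_S X_S over the C(9, 5) = 126 subsets S of size 5, where X_S = 1 if the K_5 on S is monochromatic.
For a fixed S, the K_5 on S has C(5, 2) = 10 edges. P[all 10 edges red] = (1/2)^10, and likewise for blue, so P[monochromatic] = 2·(1/2)^10 = 2^{1 − 10} = 1/512.
Summing: E[X] = C(9, 5) · 2^{1 − 10} = 126 · 1/512 = 63/256.
Numerically: E[X] ≈ 0.2461.

E[X] = C(9,5)·2^(1−C(5,2)) = 63/256 ≈ 0.2461.


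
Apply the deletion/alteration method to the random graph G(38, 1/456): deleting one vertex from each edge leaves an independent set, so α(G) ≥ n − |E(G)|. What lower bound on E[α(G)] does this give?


E[|E(G)|] = C(38, 2)·p = 703 · (1/456) = 37/24.
E[α(G)] ≥ n − E[|E(G)|] = 38 − 37/24 = 875/24.
Numerically: ≈ 36.45833.
(This is only a lower bound; the true E[α(G)] may be larger.)

E[α(G)] ≥ 875/24 ≈ 36.45833.


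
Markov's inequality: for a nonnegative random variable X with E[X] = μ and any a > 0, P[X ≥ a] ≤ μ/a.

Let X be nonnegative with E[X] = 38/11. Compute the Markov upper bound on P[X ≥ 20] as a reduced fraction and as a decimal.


μ = E[X] = 38/11, a = 20.
Markov: P[X ≥ 20] ≤ μ/a = (38/11)/20 = 19/110.
Numerically: ≈ 0.17273.
(Since a = 20 > μ = 3.45455, the bound 19/110 is < 1 and informative.)

P[X ≥ 20] ≤ 19/110 ≈ 0.17273.


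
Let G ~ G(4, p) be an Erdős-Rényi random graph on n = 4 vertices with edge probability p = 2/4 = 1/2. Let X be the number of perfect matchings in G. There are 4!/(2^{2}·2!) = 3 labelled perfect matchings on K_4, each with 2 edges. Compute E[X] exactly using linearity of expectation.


K_4 has 4!/(2^{2}·2!) = 3 labelled perfect matchings.
For each such perfect matching H, let X_H = 1 if all 2 edges of H are present in G. Then P[X_H = 1] = p^{2} = (1/2)^{2} = 1/4.
Summing the indicators: E[X] = Σ_H E[X_H] = 3 · p^{2} = 3 · 1/4 = 3/4.
Numerically: E[X] ≈ 0.75.

E[X] = 3 · (1/2)^{2} = 3/4 ≈ 0.75.


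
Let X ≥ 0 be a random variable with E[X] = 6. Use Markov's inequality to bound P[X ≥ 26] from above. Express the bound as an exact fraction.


μ = E[X] = 6, a = 26.
Markov: P[X ≥ 26] ≤ μ/a = (6)/26 = 3/13.
Numerically: ≈ 0.23077.
(Since a = 26 > μ = 6.00000, the bound 3/13 is < 1 and informative.)

P[X ≥ 26] ≤ 3/13 ≈ 0.23077.


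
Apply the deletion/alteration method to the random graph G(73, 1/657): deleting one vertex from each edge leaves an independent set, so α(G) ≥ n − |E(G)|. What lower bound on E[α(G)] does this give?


E[|E(G)|] = C(73, 2)·p = 2628 · (1/657) = 4.
E[α(G)] ≥ n − E[|E(G)|] = 73 − 4 = 69.
Numerically: ≈ 69.000000.
(This is only a lower bound; the true E[α(G)] may be larger.)

E[α(G)] ≥ 69 ≈ 69.000000.


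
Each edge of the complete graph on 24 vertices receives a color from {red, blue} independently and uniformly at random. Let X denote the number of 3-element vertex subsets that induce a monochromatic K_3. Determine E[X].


Let X = Σ_S X_S over the C(24, 3) = 2024 subsets S of size 3, where X_S = 1 if the K_3 on S is monochromatic.
For a fixed S, the K_3 on S has C(3, 2) = 3 edges. P[all 3 edges red] = (1/2)^3, and likewise for blue, so P[monochromatic] = 2·(1/2)^3 = 2^{1 − 3} = 1/4.
By linearity: E[X] = C(24, 3) · 2^{1 − 3} = 2024 · 1/4 = 506.
Numerically: E[X] ≈ 506.00000.

E[X] = C(24,3)·2^(1−C(3,2)) = 506 ≈ 506.00000.


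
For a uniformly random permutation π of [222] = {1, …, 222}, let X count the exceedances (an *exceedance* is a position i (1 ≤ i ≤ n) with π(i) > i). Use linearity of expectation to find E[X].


Write X = Σ_{i=1}^{222} X_i, where X_i = 1_{π(i) > i}.
For each fixed i, π(i) is uniform over {1, …, 222} (marginal of a uniform permutation), so P[π(i) > i] = (n − i)/n. Summing: Σ_{i=1}^{222} (n − i)/n = (0 + 1 + … + 221)/222 = 222(222 − 1)/(2·222) = (222 − 1)/2.
Hence E[X] = Σ_{i=1}^{222} (222 − i)/222 = 221/2 ≈ 110.5000.

E[X] = 221/2 = 110.5000.


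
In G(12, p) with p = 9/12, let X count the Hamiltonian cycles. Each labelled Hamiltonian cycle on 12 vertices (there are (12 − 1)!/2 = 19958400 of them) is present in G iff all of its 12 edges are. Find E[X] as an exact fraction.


K_12 has (12 − 1)!/2 = 19958400 labelled Hamiltonian cycles.
For each such Hamiltonian cycle H, let X_H = 1 if all 12 edges of H are present in G. Then P[X_H = 1] = p^{12} = (3/4)^{12} = 531441/16777216.
By linearity of expectation: E[X] = Σ_H E[X_H] = 19958400 · p^{12} = 19958400 · 531441/16777216 = 82864937925/131072.
Numerically: E[X] ≈ 632209.

E[X] = 19958400 · (3/4)^{12} = 82864937925/131072 ≈ 632209.


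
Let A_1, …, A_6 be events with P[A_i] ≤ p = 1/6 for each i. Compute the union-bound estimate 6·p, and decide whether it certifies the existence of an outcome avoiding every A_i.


Union bound: P[∪_{i=1}^{6} A_i] ≤ Σ_i P[A_i] ≤ 6·p = 6·(1/6) = 1.
Numerically: 1 ≈ 1.000000.
Is 1 < 1? NO.
Since the bound 1 is ≥ 1, the union bound is uninformative here; it does NOT by itself certify existence.

6·p = 1 ≈ 1.000000; existence NOT certified by the union bound.


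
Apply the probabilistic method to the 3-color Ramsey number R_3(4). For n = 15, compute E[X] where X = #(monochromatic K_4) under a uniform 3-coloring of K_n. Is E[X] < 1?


E[X] = C(15, 4) · 3^{1 − 6} = 1365 · 3^{−5} = 1365/243.
As a reduced fraction: E[X] = 455/81 ≈ 5.6172840.
Is E[X] < 1? NO.
Since E[X] ≥ 1, the first-moment bound is inconclusive at n = 15; it does NOT by itself certify R_3(4) > 15.

E[X] = 455/81 ≈ 5.6172840; E[X] ≥ 1; first-moment method inconclusive here.


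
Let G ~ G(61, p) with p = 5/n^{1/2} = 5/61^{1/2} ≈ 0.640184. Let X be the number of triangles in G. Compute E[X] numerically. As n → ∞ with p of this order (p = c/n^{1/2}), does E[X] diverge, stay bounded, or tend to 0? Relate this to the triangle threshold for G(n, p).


Number of potential triangles: C(61, 3) = 35990.
Each occurs with probability p³ ≈ (0.640184)³ ≈ 2.62370656e-01.
By linearity: E[X] = C(61, 3)·p³ ≈ 35990 · 2.62370656e-01 ≈ 9442.719895.
Since α = 1/2 < 1, p = c/n^{1/2} ≫ 1/n is above the triangle threshold p ~ 1/n. Asymptotically E[X] ~ (c³/6)·n^{3(1−α)} = (5³/6)·n^{1.5} → ∞; triangles are abundant w.h.p.

E[X] ≈ 9442.719895; in regime p = Θ(1/n^{1/2}) E[X] diverges (above the triangle threshold p ~ 1/n).


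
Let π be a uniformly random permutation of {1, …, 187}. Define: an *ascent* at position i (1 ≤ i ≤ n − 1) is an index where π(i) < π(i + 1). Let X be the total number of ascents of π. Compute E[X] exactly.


Write X = Σ X_I over i = 1, …, 186, with X_I the indicator of one ascent.
There are 186 indicators.
For each fixed i, the pair (π(i), π(i+1)) is a uniformly random ordered pair of distinct values from {1, …, 187}; by symmetry P[π(i) < π(i+1)] = 1/2.
By linearity: E[X] = 186 · (1/2) = (187 − 1) · (1/2) = 93 ≈ 93.000.

E[X] = 93 = 93.000.


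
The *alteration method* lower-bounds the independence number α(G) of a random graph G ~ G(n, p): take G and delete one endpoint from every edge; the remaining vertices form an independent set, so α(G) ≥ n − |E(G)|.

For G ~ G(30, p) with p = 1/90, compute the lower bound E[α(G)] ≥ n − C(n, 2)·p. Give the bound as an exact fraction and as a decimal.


E[|E(G)|] = C(30, 2)·p = 435 · (1/90) = 29/6.
E[α(G)] ≥ n − E[|E(G)|] = 30 − 29/6 = 151/6.
Numerically: ≈ 25.1667.
(This is only a lower bound; the true E[α(G)] may be larger.)

E[α(G)] ≥ 151/6 ≈ 25.1667.


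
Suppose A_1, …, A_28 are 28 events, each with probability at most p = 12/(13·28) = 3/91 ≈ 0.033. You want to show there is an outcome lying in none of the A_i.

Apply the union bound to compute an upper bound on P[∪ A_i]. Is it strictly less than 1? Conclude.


Union bound: P[∪_{i=1}^{28} A_i] ≤ Σ_i P[A_i] ≤ 28·p = 28·(3/91) = 12/13.
Numerically: 12/13 ≈ 0.923.
Is 12/13 < 1? YES.
Since P[∪ A_i] ≤ 12/13 < 1, the complement has P[∩ A_i^c] ≥ 1 − 12/13 = 1/13 > 0, so some outcome avoids every A_i.

28·p = 12/13 ≈ 0.923; existence CERTIFIED by the union bound.


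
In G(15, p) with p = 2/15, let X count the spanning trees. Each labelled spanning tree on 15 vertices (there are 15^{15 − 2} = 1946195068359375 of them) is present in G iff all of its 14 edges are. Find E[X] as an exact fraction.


K_15 has 15^{15 − 2} = 1946195068359375 labelled spanning trees.
For each such spanning tree H, let X_H = 1 if all 14 edges of H are present in G. Then P[X_H = 1] = p^{14} = (2/15)^{14} = 16384/29192926025390625.
Summing the indicators: E[X] = Σ_H E[X_H] = 1946195068359375 · p^{14} = 1946195068359375 · 16384/29192926025390625 = 16384/15.
Numerically: E[X] ≈ 1092.3.

E[X] = 1946195068359375 · (2/15)^{14} = 16384/15 ≈ 1092.3.


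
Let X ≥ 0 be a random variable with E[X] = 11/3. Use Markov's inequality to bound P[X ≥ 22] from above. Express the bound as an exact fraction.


μ = E[X] = 11/3, a = 22.
Markov: P[X ≥ 22] ≤ μ/a = (11/3)/22 = 1/6.
Numerically: ≈ 0.1667.
(Since a = 22 > μ = 3.6667, the bound 1/6 is < 1 and informative.)

P[X ≥ 22] ≤ 1/6 ≈ 0.1667.


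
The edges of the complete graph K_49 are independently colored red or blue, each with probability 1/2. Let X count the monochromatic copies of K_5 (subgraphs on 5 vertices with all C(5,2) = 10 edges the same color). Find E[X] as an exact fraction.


Let X = Σ_S X_S over the C(49, 5) = 1906884 subsets S of size 5, where X_S = 1 if the K_5 on S is monochromatic.
For a fixed S, the K_5 on S has C(5, 2) = 10 edges. P[all 10 edges red] = (1/2)^10, and likewise for blue, so P[monochromatic] = 2·(1/2)^10 = 2^{1 − 10} = 1/512.
By linearity: E[X] = C(49, 5) · 2^{1 − 10} = 1906884 · 1/512 = 476721/128.
Numerically: E[X] ≈ 3724.38281.

E[X] = C(49,5)·2^(1−C(5,2)) = 476721/128 ≈ 3724.38281.


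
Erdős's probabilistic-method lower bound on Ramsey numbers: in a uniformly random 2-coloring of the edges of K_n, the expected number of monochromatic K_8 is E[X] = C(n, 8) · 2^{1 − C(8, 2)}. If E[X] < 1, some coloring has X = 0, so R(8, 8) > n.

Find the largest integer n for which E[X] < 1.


We need C(n, 8) · 2^{1 − 28} < 1, i.e. C(n, 8) < 2^{28 − 1} = 134217728.
Check values of n near the boundary:
  n = 40: C(40, 8) = 76904685; 76904685 < 134217728? YES
  n = 41: C(41, 8) = 95548245; 95548245 < 134217728? YES
  n = 42: C(42, 8) = 118030185; 118030185 < 134217728? YES
  n = 43: C(43, 8) = 145008513; 145008513 < 134217728? NO
The largest n with C(n, 8) < 134217728 is n = 42 (where E[X] = 118030185/134217728 ≈ 0.879). Hence R(8, 8) > 42, i.e. R(8, 8) ≥ 43.

Largest n = 42; hence R(8, 8) > 42.


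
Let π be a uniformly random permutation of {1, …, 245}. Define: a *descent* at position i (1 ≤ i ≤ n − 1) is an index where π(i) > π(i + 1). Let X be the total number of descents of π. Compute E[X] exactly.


Write X = Σ X_I over i = 1, …, 244, with X_I the indicator of one descent.
There are 244 indicators.
For each fixed i, the pair (π(i), π(i+1)) is a uniformly random ordered pair of distinct values from {1, …, 245}; by symmetry P[π(i) > π(i+1)] = 1/2.
By linearity: E[X] = 244 · (1/2) = (245 − 1) · (1/2) = 122 ≈ 122.000.

E[X] = 122 = 122.000.


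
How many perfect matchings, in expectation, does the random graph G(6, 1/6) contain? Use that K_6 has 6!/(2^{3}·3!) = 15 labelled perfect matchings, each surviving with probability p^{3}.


K_6 has 6!/(2^{3}·3!) = 15 labelled perfect matchings.
For each such perfect matching H, let X_H = 1 if all 3 edges of H are present in G. Then P[X_H = 1] = p^{3} = (1/6)^{3} = 1/216.
Summing the indicators: E[X] = Σ_H E[X_H] = 15 · p^{3} = 15 · 1/216 = 5/72.
Numerically: E[X] ≈ 0.0694.

E[X] = 15 · (1/6)^{3} = 5/72 ≈ 0.0694.


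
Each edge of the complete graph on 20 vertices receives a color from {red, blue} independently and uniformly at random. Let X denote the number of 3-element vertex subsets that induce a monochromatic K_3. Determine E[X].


Let X = Σ_S X_S over the C(20, 3) = 1140 subsets S of size 3, where X_S = 1 if the K_3 on S is monochromatic.
For a fixed S, the K_3 on S has C(3, 2) = 3 edges. P[all 3 edges red] = (1/2)^3, and likewise for blue, so P[monochromatic] = 2·(1/2)^3 = 2^{1 − 3} = 1/4.
By linearity: E[X] = C(20, 3) · 2^{1 − 3} = 1140 · 1/4 = 285.
Numerically: E[X] ≈ 285.0000.

E[X] = C(20,3)·2^(1−C(3,2)) = 285 ≈ 285.0000.


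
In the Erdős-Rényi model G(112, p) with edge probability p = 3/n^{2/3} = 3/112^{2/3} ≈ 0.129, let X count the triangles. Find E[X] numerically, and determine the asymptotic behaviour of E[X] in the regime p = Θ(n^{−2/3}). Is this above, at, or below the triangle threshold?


Number of potential triangles: C(112, 3) = 227920.
Each occurs with probability p³ ≈ (0.129)³ ≈ 2.15242e-03.
By linearity: E[X] = C(112, 3)·p³ ≈ 227920 · 2.15242e-03 ≈ 490.580.
Since α = 2/3 < 1, p = c/n^{2/3} ≫ 1/n is above the triangle threshold p ~ 1/n. Asymptotically E[X] ~ (c³/6)·n^{3(1−α)} = (3³/6)·n^{1} → ∞; triangles are abundant w.h.p.

E[X] ≈ 490.580; in regime p = Θ(1/n^{2/3}) E[X] diverges (above the triangle threshold p ~ 1/n).


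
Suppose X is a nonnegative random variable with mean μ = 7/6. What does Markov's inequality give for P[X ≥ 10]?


μ = E[X] = 7/6, a = 10.
Markov: P[X ≥ 10] ≤ μ/a = (7/6)/10 = 7/60.
Numerically: ≈ 0.1167.
(Since a = 10 > μ = 1.1667, the bound 7/60 is < 1 and informative.)

P[X ≥ 10] ≤ 7/60 ≈ 0.1167.


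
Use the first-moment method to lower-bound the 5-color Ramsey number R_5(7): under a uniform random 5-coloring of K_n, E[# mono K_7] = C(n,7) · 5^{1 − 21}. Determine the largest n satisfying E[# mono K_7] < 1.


We need C(n, 7) · 5^{1 − 21} < 1, i.e. C(n, 7) < 5^{21 − 1} = 95367431640625.
Check values of n near the boundary:
  n = 334: C(334, 7) = 86359460961576; 86359460961576 < 95367431640625? YES
  n = 335: C(335, 7) = 88202498238195; 88202498238195 < 95367431640625? YES
  n = 336: C(336, 7) = 90079147136880; 90079147136880 < 95367431640625? YES
  n = 337: C(337, 7) = 91989916924632; 91989916924632 < 95367431640625? YES
  n = 338: C(338, 7) = 93935323022736; 93935323022736 < 95367431640625? YES
  n = 339: C(339, 7) = 95915887062372; 95915887062372 < 95367431640625? NO
  n = 340: C(340, 7) = 97932136940560; 97932136940560 < 95367431640625? NO
  n = 341: C(341, 7) = 99984606876440; 99984606876440 < 95367431640625? NO
The largest n with C(n, 7) < 95367431640625 is n = 338 (where E[X] = 93935323022736/95367431640625 ≈ 0.9849833). Hence R_5(7) > 338, i.e. R_5(7) ≥ 339.

Largest n = 338; hence R_5(7) > 338.


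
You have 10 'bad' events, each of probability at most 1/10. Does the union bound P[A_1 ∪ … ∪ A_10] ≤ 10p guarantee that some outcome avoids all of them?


Union bound: P[∪_{i=1}^{10} A_i] ≤ Σ_i P[A_i] ≤ 10·p = 10·(1/10) = 1.
Numerically: 1 ≈ 1.0000.
Is 1 < 1? NO.
Since the bound 1 is ≥ 1, the union bound is uninformative here; it does NOT by itself certify existence.

10·p = 1 ≈ 1.0000; existence NOT certified by the union bound.


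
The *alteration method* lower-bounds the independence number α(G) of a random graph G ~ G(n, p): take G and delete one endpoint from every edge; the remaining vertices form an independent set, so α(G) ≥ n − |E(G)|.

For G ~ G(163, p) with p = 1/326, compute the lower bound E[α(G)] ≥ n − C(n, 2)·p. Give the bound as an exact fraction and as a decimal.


E[|E(G)|] = C(163, 2)·p = 13203 · (1/326) = 81/2.
E[α(G)] ≥ n − E[|E(G)|] = 163 − 81/2 = 245/2.
Numerically: ≈ 122.5000.
(This is only a lower bound; the true E[α(G)] may be larger.)

E[α(G)] ≥ 245/2 ≈ 122.5000.


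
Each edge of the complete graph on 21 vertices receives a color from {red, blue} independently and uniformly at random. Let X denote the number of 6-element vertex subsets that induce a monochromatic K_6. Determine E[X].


Let X = Σ_S X_S over the C(21, 6) = 54264 subsets S of size 6, where X_S = 1 if the K_6 on S is monochromatic.
For a fixed S, the K_6 on S has C(6, 2) = 15 edges. P[all 15 edges red] = (1/2)^15, and likewise for blue, so P[monochromatic] = 2·(1/2)^15 = 2^{1 − 15} = 1/16384.
Summing: E[X] = C(21, 6) · 2^{1 − 15} = 54264 · 1/16384 = 6783/2048.
Numerically: E[X] ≈ 3.3120.

E[X] = C(21,6)·2^(1−C(6,2)) = 6783/2048 ≈ 3.3120.


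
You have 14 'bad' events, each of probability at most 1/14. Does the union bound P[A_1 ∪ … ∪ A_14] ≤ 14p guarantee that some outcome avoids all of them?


Union bound: P[∪_{i=1}^{14} A_i] ≤ Σ_i P[A_i] ≤ 14·p = 14·(1/14) = 1.
Numerically: 1 ≈ 1.000000.
Is 1 < 1? NO.
Since the bound 1 is ≥ 1, the union bound is uninformative here; it does NOT by itself certify existence.

14·p = 1 ≈ 1.000000; existence NOT certified by the union bound.


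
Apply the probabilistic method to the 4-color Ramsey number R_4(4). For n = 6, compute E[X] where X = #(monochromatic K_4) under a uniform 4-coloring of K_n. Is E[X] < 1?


E[X] = C(6, 4) · 4^{1 − 6} = 15 · 4^{−5} = 15/1024.
As a reduced fraction: E[X] = 15/1024 ≈ 0.014648.
Is E[X] < 1? YES.
Since E[X] < 1, there exists a 4-coloring of K_{6} with no monochromatic K_4; hence R_4(4) > 6.

E[X] = 15/1024 ≈ 0.014648; E[X] < 1, so R_4(4) > 6.


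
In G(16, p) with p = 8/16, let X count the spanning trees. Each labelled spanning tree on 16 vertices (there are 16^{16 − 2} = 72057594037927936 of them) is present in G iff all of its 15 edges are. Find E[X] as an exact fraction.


K_16 has 16^{16 − 2} = 72057594037927936 labelled spanning trees.
For each such spanning tree H, let X_H = 1 if all 15 edges of H are present in G. Then P[X_H = 1] = p^{15} = (1/2)^{15} = 1/32768.
By linearity: E[X] = Σ_H E[X_H] = 72057594037927936 · p^{15} = 72057594037927936 · 1/32768 = 2199023255552.
Numerically: E[X] ≈ 2.199e+12.

E[X] = 72057594037927936 · (1/2)^{15} = 2199023255552 ≈ 2.199e+12.


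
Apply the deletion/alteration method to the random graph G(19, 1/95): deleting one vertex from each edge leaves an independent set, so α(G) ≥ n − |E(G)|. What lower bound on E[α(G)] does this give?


E[|E(G)|] = C(19, 2)·p = 171 · (1/95) = 9/5.
E[α(G)] ≥ n − E[|E(G)|] = 19 − 9/5 = 86/5.
Numerically: ≈ 17.200.
(This is only a lower bound; the true E[α(G)] may be larger.)

E[α(G)] ≥ 86/5 ≈ 17.200.


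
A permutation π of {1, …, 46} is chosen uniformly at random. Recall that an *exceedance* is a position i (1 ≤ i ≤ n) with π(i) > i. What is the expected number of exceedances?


Write X = Σ_{i=1}^{46} X_i, where X_i = 1_{π(i) > i}.
For each fixed i, π(i) is uniform over {1, …, 46} (marginal of a uniform permutation), so P[π(i) > i] = (n − i)/n. Summing: Σ_{i=1}^{46} (n − i)/n = (0 + 1 + … + 45)/46 = 46(46 − 1)/(2·46) = (46 − 1)/2.
Hence E[X] = Σ_{i=1}^{46} (46 − i)/46 = 45/2 ≈ 22.50000.

E[X] = 45/2 = 22.50000.


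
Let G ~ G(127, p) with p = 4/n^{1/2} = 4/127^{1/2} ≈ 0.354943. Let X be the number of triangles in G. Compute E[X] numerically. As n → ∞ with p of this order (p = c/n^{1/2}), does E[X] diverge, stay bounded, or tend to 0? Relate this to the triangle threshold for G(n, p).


Number of potential triangles: C(127, 3) = 333375.
Each occurs with probability p³ ≈ (0.354943)³ ≈ 4.47171784e-02.
By linearity: E[X] = C(127, 3)·p³ ≈ 333375 · 4.47171784e-02 ≈ 14907.589358.
Since α = 1/2 < 1, p = c/n^{1/2} ≫ 1/n is above the triangle threshold p ~ 1/n. Asymptotically E[X] ~ (c³/6)·n^{3(1−α)} = (4³/6)·n^{1.5} → ∞; triangles are abundant w.h.p.

E[X] ≈ 14907.589358; in regime p = Θ(1/n^{1/2}) E[X] diverges (above the triangle threshold p ~ 1/n).


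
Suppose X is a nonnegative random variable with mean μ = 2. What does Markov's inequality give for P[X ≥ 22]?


μ = E[X] = 2, a = 22.
Markov: P[X ≥ 22] ≤ μ/a = (2)/22 = 1/11.
Numerically: ≈ 0.091.
(Since a = 22 > μ = 2.000, the bound 1/11 is < 1 and informative.)

P[X ≥ 22] ≤ 1/11 ≈ 0.091.


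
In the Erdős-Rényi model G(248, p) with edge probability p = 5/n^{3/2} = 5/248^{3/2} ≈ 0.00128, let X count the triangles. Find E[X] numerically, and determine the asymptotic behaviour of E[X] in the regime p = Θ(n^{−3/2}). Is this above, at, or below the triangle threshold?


Number of potential triangles: C(248, 3) = 2511496.
Each occurs with probability p³ ≈ (0.00128)³ ≈ 2.098348e-09.
By linearity: E[X] = C(248, 3)·p³ ≈ 2511496 · 2.098348e-09 ≈ 0.0053.
Since α = 3/2 > 1, p = c/n^{3/2} = o(1/n) is below the triangle threshold p ~ 1/n. Asymptotically E[X] ~ (c³/6)·n^{3(1−α)} = (5³/6)·n^{-1.5} → 0, so by Markov's inequality G has no triangles w.h.p.

E[X] ≈ 0.0053; in regime p = Θ(1/n^{3/2}) E[X] tends to 0 (below the triangle threshold p ~ 1/n).


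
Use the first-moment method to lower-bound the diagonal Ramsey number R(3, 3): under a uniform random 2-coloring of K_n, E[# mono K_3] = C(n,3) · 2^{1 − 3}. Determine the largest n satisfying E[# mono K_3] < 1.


We need C(n, 3) · 2^{1 − 3} < 1, i.e. C(n, 3) < 2^{3 − 1} = 4.
Check values of n near the boundary:
  n = 3: C(3, 3) = 1; 1 < 4? YES
  n = 4: C(4, 3) = 4; 4 < 4? NO
The largest n with C(n, 3) < 4 is n = 3 (where E[X] = 1/4 ≈ 0.25000). Hence R(3, 3) > 3, i.e. R(3, 3) ≥ 4.

Largest n = 3; hence R(3, 3) > 3.


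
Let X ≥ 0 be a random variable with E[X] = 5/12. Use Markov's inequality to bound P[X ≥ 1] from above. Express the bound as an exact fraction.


μ = E[X] = 5/12, a = 1.
Markov: P[X ≥ 1] ≤ μ/a = (5/12)/1 = 5/12.
Numerically: ≈ 0.417.
(Since a = 1 > μ = 0.417, the bound 5/12 is < 1 and informative.)

P[X ≥ 1] ≤ 5/12 ≈ 0.417.


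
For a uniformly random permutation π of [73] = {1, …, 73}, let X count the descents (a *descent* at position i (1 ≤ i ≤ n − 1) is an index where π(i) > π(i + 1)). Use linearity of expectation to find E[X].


Write X = Σ X_I over i = 1, …, 72, with X_I the indicator of one descent.
There are 72 indicators.
For each fixed i, the pair (π(i), π(i+1)) is a uniformly random ordered pair of distinct values from {1, …, 73}; by symmetry P[π(i) > π(i+1)] = 1/2.
By linearity: E[X] = 72 · (1/2) = (73 − 1) · (1/2) = 36 ≈ 36.0000.

E[X] = 36 = 36.0000.


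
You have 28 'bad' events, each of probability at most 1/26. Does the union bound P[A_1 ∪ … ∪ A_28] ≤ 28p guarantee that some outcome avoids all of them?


Union bound: P[∪_{i=1}^{28} A_i] ≤ Σ_i P[A_i] ≤ 28·p = 28·(1/26) = 14/13.
Numerically: 14/13 ≈ 1.077.
Is 14/13 < 1? NO.
Since the bound 14/13 is ≥ 1, the union bound is uninformative here; it does NOT by itself certify existence.

28·p = 14/13 ≈ 1.077; existence NOT certified by the union bound.


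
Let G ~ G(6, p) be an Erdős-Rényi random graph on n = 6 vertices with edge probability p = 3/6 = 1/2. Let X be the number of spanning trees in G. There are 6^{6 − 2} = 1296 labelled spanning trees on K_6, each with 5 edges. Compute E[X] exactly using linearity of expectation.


K_6 has 6^{6 − 2} = 1296 labelled spanning trees.
For each such spanning tree H, let X_H = 1 if all 5 edges of H are present in G. Then P[X_H = 1] = p^{5} = (1/2)^{5} = 1/32.
By linearity of expectation: E[X] = Σ_H E[X_H] = 1296 · p^{5} = 1296 · 1/32 = 81/2.
Numerically: E[X] ≈ 40.5.

E[X] = 1296 · (1/2)^{5} = 81/2 ≈ 40.5.


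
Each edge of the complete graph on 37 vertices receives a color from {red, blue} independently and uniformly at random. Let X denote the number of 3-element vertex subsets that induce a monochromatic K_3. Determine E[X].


Let X = Σ_S X_S over the C(37, 3) = 7770 subsets S of size 3, where X_S = 1 if the K_3 on S is monochromatic.
For a fixed S, the K_3 on S has C(3, 2) = 3 edges. P[all 3 edges red] = (1/2)^3, and likewise for blue, so P[monochromatic] = 2·(1/2)^3 = 2^{1 − 3} = 1/4.
Summing: E[X] = C(37, 3) · 2^{1 − 3} = 7770 · 1/4 = 3885/2.
Numerically: E[X] ≈ 1942.500000.

E[X] = C(37,3)·2^(1−C(3,2)) = 3885/2 ≈ 1942.500000.


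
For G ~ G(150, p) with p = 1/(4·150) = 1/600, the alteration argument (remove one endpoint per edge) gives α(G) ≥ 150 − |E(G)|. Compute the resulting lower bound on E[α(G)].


E[|E(G)|] = C(150, 2)·p = 11175 · (1/600) = 149/8.
E[α(G)] ≥ n − E[|E(G)|] = 150 − 149/8 = 1051/8.
Numerically: ≈ 131.375000.
(This is only a lower bound; the true E[α(G)] may be larger.)

E[α(G)] ≥ 1051/8 ≈ 131.375000.


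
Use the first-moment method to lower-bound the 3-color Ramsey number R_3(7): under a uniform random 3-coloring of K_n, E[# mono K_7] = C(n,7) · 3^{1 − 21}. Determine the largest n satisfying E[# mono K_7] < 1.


We need C(n, 7) · 3^{1 − 21} < 1, i.e. C(n, 7) < 3^{21 − 1} = 3486784401.
Check values of n near the boundary:
  n = 78: C(78, 7) = 2641902120; 2641902120 < 3486784401? YES
  n = 79: C(79, 7) = 2898753715; 2898753715 < 3486784401? YES
  n = 80: C(80, 7) = 3176716400; 3176716400 < 3486784401? YES
  n = 81: C(81, 7) = 3477216600; 3477216600 < 3486784401? YES
  n = 82: C(82, 7) = 3801756816; 3801756816 < 3486784401? NO
The largest n with C(n, 7) < 3486784401 is n = 81 (where E[X] = 42928600/43046721 ≈ 0.997256). Hence R_3(7) > 81, i.e. R_3(7) ≥ 82.

Largest n = 81; hence R_3(7) > 81.


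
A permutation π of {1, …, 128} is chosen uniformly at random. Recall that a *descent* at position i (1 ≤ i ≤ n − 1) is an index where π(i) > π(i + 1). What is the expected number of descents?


Write X = Σ X_I over i = 1, …, 127, with X_I the indicator of one descent.
There are 127 indicators.
For each fixed i, the pair (π(i), π(i+1)) is a uniformly random ordered pair of distinct values from {1, …, 128}; by symmetry P[π(i) > π(i+1)] = 1/2.
By linearity: E[X] = 127 · (1/2) = (128 − 1) · (1/2) = 127/2 ≈ 63.50000.

E[X] = 127/2 = 63.50000.


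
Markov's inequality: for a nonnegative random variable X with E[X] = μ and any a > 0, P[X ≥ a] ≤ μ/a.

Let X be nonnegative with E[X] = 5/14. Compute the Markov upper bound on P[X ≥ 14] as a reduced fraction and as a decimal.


μ = E[X] = 5/14, a = 14.
Markov: P[X ≥ 14] ≤ μ/a = (5/14)/14 = 5/196.
Numerically: ≈ 0.0255.
(Since a = 14 > μ = 0.3571, the bound 5/196 is < 1 and informative.)

P[X ≥ 14] ≤ 5/196 ≈ 0.0255.


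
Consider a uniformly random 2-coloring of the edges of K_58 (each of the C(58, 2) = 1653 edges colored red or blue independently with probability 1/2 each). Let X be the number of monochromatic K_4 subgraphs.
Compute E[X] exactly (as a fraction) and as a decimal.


Let X = Σ_S X_S over the C(58, 4) = 424270 subsets S of size 4, where X_S = 1 if the K_4 on S is monochromatic.
For a fixed S, the K_4 on S has C(4, 2) = 6 edges. P[all 6 edges red] = (1/2)^6, and likewise for blue, so P[monochromatic] = 2·(1/2)^6 = 2^{1 − 6} = 1/32.
By linearity: E[X] = C(58, 4) · 2^{1 − 6} = 424270 · 1/32 = 212135/16.
Numerically: E[X] ≈ 13258.4375.

E[X] = C(58,4)·2^(1−C(4,2)) = 212135/16 ≈ 13258.4375.


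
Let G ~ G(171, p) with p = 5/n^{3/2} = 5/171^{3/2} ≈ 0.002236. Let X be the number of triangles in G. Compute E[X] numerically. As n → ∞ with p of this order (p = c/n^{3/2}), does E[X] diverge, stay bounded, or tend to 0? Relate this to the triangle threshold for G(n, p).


Number of potential triangles: C(171, 3) = 818805.
Each occurs with probability p³ ≈ (0.002236)³ ≈ 1.1179632e-08.
By linearity: E[X] = C(171, 3)·p³ ≈ 818805 · 1.1179632e-08 ≈ 0.00915.
Since α = 3/2 > 1, p = c/n^{3/2} = o(1/n) is below the triangle threshold p ~ 1/n. Asymptotically E[X] ~ (c³/6)·n^{3(1−α)} = (5³/6)·n^{-1.5} → 0, so by Markov's inequality G has no triangles w.h.p.

E[X] ≈ 0.00915; in regime p = Θ(1/n^{3/2}) E[X] tends to 0 (below the triangle threshold p ~ 1/n).


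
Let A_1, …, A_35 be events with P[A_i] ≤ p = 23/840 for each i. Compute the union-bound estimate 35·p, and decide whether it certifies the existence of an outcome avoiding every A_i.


Union bound: P[∪_{i=1}^{35} A_i] ≤ Σ_i P[A_i] ≤ 35·p = 35·(23/840) = 23/24.
Numerically: 23/24 ≈ 0.95833.
Is 23/24 < 1? YES.
Since P[∪ A_i] ≤ 23/24 < 1, the complement has P[∩ A_i^c] ≥ 1 − 23/24 = 1/24 > 0, so some outcome avoids every A_i.

35·p = 23/24 ≈ 0.95833; existence CERTIFIED by the union bound.


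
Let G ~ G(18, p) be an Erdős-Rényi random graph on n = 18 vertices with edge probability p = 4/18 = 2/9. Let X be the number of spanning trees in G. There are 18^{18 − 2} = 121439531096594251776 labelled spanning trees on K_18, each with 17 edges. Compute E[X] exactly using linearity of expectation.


K_18 has 18^{18 − 2} = 121439531096594251776 labelled spanning trees.
For each such spanning tree H, let X_H = 1 if all 17 edges of H are present in G. Then P[X_H = 1] = p^{17} = (2/9)^{17} = 131072/16677181699666569.
By linearity: E[X] = Σ_H E[X_H] = 121439531096594251776 · p^{17} = 121439531096594251776 · 131072/16677181699666569 = 8589934592/9.
Numerically: E[X] ≈ 9.5444e+08.

E[X] = 121439531096594251776 · (2/9)^{17} = 8589934592/9 ≈ 9.5444e+08.


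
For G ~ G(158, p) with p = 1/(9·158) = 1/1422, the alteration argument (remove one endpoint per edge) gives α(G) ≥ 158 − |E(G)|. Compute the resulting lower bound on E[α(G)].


E[|E(G)|] = C(158, 2)·p = 12403 · (1/1422) = 157/18.
E[α(G)] ≥ n − E[|E(G)|] = 158 − 157/18 = 2687/18.
Numerically: ≈ 149.277778.
(This is only a lower bound; the true E[α(G)] may be larger.)

E[α(G)] ≥ 2687/18 ≈ 149.277778.


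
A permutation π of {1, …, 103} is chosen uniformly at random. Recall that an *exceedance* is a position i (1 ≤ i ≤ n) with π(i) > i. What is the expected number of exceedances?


Write X = Σ_{i=1}^{103} X_i, where X_i = 1_{π(i) > i}.
For each fixed i, π(i) is uniform over {1, …, 103} (marginal of a uniform permutation), so P[π(i) > i] = (n − i)/n. Summing: Σ_{i=1}^{103} (n − i)/n = (0 + 1 + … + 102)/103 = 103(103 − 1)/(2·103) = (103 − 1)/2.
Hence E[X] = Σ_{i=1}^{103} (103 − i)/103 = 51 ≈ 51.000000.

E[X] = 51 = 51.000000.


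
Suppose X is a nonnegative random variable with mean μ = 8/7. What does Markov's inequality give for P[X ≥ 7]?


μ = E[X] = 8/7, a = 7.
Markov: P[X ≥ 7] ≤ μ/a = (8/7)/7 = 8/49.
Numerically: ≈ 0.163265.
(Since a = 7 > μ = 1.142857, the bound 8/49 is < 1 and informative.)

P[X ≥ 7] ≤ 8/49 ≈ 0.163265.
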